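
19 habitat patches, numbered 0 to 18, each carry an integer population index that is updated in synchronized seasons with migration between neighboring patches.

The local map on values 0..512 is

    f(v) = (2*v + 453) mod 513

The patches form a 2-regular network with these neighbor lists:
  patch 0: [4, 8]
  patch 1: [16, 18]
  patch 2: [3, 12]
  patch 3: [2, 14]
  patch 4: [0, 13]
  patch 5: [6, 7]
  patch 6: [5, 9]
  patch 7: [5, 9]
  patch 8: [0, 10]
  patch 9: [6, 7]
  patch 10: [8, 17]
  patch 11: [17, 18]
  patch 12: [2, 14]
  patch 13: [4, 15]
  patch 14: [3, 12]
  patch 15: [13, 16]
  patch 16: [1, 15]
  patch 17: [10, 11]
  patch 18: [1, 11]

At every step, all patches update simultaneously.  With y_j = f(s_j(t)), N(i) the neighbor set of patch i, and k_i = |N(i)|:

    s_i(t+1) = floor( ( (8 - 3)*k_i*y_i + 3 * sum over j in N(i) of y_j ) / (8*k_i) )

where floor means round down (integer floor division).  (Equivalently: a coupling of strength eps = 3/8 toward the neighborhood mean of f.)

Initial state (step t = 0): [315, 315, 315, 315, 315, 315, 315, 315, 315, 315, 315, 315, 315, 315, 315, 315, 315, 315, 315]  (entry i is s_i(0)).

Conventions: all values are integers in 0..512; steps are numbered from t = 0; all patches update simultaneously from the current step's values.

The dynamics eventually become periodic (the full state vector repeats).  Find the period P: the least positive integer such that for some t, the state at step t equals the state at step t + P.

Simulating step by step:
t=0: [315, 315, 315, 315, 315, 315, 315, 315, 315, 315, 315, 315, 315, 315, 315, 315, 315, 315, 315]
t=1: [57, 57, 57, 57, 57, 57, 57, 57, 57, 57, 57, 57, 57, 57, 57, 57, 57, 57, 57]
t=2: [54, 54, 54, 54, 54, 54, 54, 54, 54, 54, 54, 54, 54, 54, 54, 54, 54, 54, 54]
t=3: [48, 48, 48, 48, 48, 48, 48, 48, 48, 48, 48, 48, 48, 48, 48, 48, 48, 48, 48]
t=4: [36, 36, 36, 36, 36, 36, 36, 36, 36, 36, 36, 36, 36, 36, 36, 36, 36, 36, 36]
t=5: [12, 12, 12, 12, 12, 12, 12, 12, 12, 12, 12, 12, 12, 12, 12, 12, 12, 12, 12]
t=6: [477, 477, 477, 477, 477, 477, 477, 477, 477, 477, 477, 477, 477, 477, 477, 477, 477, 477, 477]
t=7: [381, 381, 381, 381, 381, 381, 381, 381, 381, 381, 381, 381, 381, 381, 381, 381, 381, 381, 381]
t=8: [189, 189, 189, 189, 189, 189, 189, 189, 189, 189, 189, 189, 189, 189, 189, 189, 189, 189, 189]
t=9: [318, 318, 318, 318, 318, 318, 318, 318, 318, 318, 318, 318, 318, 318, 318, 318, 318, 318, 318]
t=10: [63, 63, 63, 63, 63, 63, 63, 63, 63, 63, 63, 63, 63, 63, 63, 63, 63, 63, 63]
t=11: [66, 66, 66, 66, 66, 66, 66, 66, 66, 66, 66, 66, 66, 66, 66, 66, 66, 66, 66]
t=12: [72, 72, 72, 72, 72, 72, 72, 72, 72, 72, 72, 72, 72, 72, 72, 72, 72, 72, 72]
t=13: [84, 84, 84, 84, 84, 84, 84, 84, 84, 84, 84, 84, 84, 84, 84, 84, 84, 84, 84]
t=14: [108, 108, 108, 108, 108, 108, 108, 108, 108, 108, 108, 108, 108, 108, 108, 108, 108, 108, 108]
t=15: [156, 156, 156, 156, 156, 156, 156, 156, 156, 156, 156, 156, 156, 156, 156, 156, 156, 156, 156]
t=16: [252, 252, 252, 252, 252, 252, 252, 252, 252, 252, 252, 252, 252, 252, 252, 252, 252, 252, 252]
t=17: [444, 444, 444, 444, 444, 444, 444, 444, 444, 444, 444, 444, 444, 444, 444, 444, 444, 444, 444]
t=18: [315, 315, 315, 315, 315, 315, 315, 315, 315, 315, 315, 315, 315, 315, 315, 315, 315, 315, 315]

Answer: 18
Key observation: The state at step 0, [315, 315, 315, 315, 315, 315, 315, 315, 315, 315, 315, 315, 315, 315, 315, 315, 315, 315, 315], reappears at step 18 — and no state repeats earlier — so the cycle the system enters has period 18.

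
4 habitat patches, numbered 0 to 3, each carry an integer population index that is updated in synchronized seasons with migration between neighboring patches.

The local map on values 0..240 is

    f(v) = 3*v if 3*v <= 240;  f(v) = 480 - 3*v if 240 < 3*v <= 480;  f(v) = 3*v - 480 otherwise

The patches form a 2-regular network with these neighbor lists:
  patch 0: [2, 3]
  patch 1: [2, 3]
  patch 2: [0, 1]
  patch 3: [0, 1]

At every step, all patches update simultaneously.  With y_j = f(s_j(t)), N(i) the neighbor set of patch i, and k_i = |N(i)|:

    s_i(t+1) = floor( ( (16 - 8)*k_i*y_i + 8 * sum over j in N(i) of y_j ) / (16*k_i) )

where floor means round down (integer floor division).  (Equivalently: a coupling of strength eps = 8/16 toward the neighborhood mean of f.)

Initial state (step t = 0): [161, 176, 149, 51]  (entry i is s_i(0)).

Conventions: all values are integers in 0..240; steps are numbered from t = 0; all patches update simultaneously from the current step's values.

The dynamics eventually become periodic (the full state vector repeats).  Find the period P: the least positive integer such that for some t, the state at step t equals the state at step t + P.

Simulating step by step:
t=0: [161, 176, 149, 51]
t=1: [48, 70, 29, 89]
t=2: [147, 180, 132, 195]
t=3: [66, 77, 66, 77]
t=4: [206, 222, 206, 222]
t=5: [150, 174, 150, 174]
t=6: [33, 39, 33, 39]
t=7: [103, 112, 103, 112]
t=8: [164, 150, 164, 150]
t=9: [16, 25, 16, 25]
t=10: [54, 68, 54, 68]
t=11: [172, 193, 172, 193]
t=12: [51, 83, 51, 83]
t=13: [172, 211, 172, 211]
t=14: [65, 123, 65, 123]
t=15: [174, 132, 174, 132]
t=16: [52, 73, 52, 73]
t=17: [171, 203, 171, 203]
t=18: [57, 105, 57, 105]
t=19: [169, 166, 169, 166]
t=20: [24, 20, 24, 20]
t=21: [69, 63, 69, 63]
t=22: [202, 193, 202, 193]
t=23: [119, 105, 119, 105]
t=24: [133, 154, 133, 154]
t=25: [65, 33, 65, 33]
t=26: [171, 123, 171, 123]
t=27: [52, 91, 52, 91]
t=28: [168, 194, 168, 194]
t=29: [43, 82, 43, 82]
t=30: [155, 207, 155, 207]
t=31: [46, 109, 46, 109]
t=32: [141, 149, 141, 149]
t=33: [51, 39, 51, 39]
t=34: [144, 126, 144, 126]
t=35: [61, 88, 61, 88]
t=36: [191, 207, 191, 207]
t=37: [105, 129, 105, 129]
t=38: [147, 111, 147, 111]
t=39: [66, 120, 66, 120]
t=40: [178, 139, 178, 139]
t=41: [56, 60, 56, 60]
t=42: [171, 177, 171, 177]
t=43: [37, 46, 37, 46]
t=44: [117, 131, 117, 131]
t=45: [118, 97, 118, 97]
t=46: [141, 173, 141, 173]
t=47: [52, 43, 52, 43]
t=48: [149, 135, 149, 135]
t=49: [43, 64, 43, 64]
t=50: [144, 176, 144, 176]
t=51: [48, 48, 48, 48]
t=52: [144, 144, 144, 144]
t=53: [48, 48, 48, 48]

Answer: 2
Key observation: The state at step 51, [48, 48, 48, 48], reappears at step 53 — and no state repeats earlier — so the cycle the system enters has period 2.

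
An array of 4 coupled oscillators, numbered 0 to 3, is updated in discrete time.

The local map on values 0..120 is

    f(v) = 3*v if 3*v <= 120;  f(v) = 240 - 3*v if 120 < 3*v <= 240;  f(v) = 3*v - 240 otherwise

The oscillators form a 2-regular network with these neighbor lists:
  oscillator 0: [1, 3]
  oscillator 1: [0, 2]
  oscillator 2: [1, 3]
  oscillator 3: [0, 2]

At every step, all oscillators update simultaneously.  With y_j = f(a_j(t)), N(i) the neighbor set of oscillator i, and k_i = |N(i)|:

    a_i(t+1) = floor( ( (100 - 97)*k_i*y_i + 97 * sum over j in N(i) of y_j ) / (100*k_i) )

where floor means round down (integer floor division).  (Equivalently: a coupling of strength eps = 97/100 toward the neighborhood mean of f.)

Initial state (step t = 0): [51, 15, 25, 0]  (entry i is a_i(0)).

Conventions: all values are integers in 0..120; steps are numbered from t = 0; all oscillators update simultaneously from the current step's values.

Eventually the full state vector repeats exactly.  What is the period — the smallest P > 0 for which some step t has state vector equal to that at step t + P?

Simulating step by step:
t=0: [51, 15, 25, 0]
t=1: [24, 79, 24, 78]
t=2: [6, 69, 6, 70]
t=3: [31, 18, 31, 18]
t=4: [55, 91, 55, 91]
t=5: [34, 73, 34, 73]
t=6: [23, 99, 23, 99]
t=7: [57, 68, 57, 68]
t=8: [36, 68, 36, 68]
t=9: [38, 105, 38, 105]
t=10: [76, 112, 76, 112]
t=11: [93, 14, 93, 14]
t=12: [41, 39, 41, 39]
t=13: [117, 117, 117, 117]
t=14: [111, 111, 111, 111]
t=15: [93, 93, 93, 93]
t=16: [39, 39, 39, 39]
t=17: [117, 117, 117, 117]

Answer: 4
Key observation: The state at step 13, [117, 117, 117, 117], reappears at step 17 — and no state repeats earlier — so the cycle the system enters has period 4.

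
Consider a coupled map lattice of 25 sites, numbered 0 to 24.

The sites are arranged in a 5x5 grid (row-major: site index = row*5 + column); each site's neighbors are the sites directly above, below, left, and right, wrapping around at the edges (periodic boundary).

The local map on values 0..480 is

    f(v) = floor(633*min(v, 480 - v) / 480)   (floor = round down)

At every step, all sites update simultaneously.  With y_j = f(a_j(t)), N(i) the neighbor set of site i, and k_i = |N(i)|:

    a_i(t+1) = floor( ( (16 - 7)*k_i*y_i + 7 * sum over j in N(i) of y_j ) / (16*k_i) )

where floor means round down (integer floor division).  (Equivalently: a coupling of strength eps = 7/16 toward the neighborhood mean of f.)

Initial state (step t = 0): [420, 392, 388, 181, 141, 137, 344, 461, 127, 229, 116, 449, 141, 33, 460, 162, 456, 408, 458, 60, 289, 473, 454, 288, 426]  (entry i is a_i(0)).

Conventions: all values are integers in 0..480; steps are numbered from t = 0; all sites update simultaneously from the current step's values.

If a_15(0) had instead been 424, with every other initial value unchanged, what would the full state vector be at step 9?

Simulating step by step:
t=0: [420, 392, 388, 181, 141, 137, 344, 461, 127, 229, 116, 449, 141, 33, 460, 424, 456, 408, 458, 60, 289, 473, 454, 288, 426]
t=1: [124, 107, 113, 213, 179, 179, 140, 85, 160, 230, 120, 82, 126, 68, 77, 97, 41, 83, 67, 66, 166, 52, 71, 183, 123]
t=2: [182, 141, 152, 249, 232, 221, 168, 140, 204, 256, 151, 122, 139, 111, 126, 127, 75, 105, 107, 101, 179, 93, 114, 203, 176]
t=3: [246, 189, 202, 284, 288, 268, 214, 198, 252, 278, 197, 166, 171, 165, 177, 166, 119, 140, 154, 152, 215, 141, 163, 240, 233]
t=4: [289, 253, 257, 269, 266, 278, 268, 264, 278, 266, 249, 223, 222, 227, 234, 220, 175, 190, 214, 217, 270, 202, 224, 285, 287]
t=5: [264, 287, 291, 276, 275, 271, 281, 283, 274, 281, 297, 286, 287, 293, 301, 283, 249, 260, 278, 284, 271, 269, 282, 265, 263]
t=6: [277, 260, 254, 268, 272, 269, 261, 259, 265, 262, 247, 259, 257, 250, 242, 263, 289, 281, 267, 259, 275, 276, 267, 277, 279]
t=7: [271, 285, 292, 279, 274, 282, 287, 290, 286, 287, 300, 288, 290, 298, 306, 283, 262, 268, 280, 288, 270, 270, 277, 270, 269]
t=8: [271, 259, 252, 263, 269, 258, 254, 250, 253, 254, 242, 254, 252, 244, 236, 260, 278, 273, 262, 254, 274, 274, 268, 272, 274]
t=9: [278, 288, 295, 286, 279, 293, 297, 301, 299, 296, 306, 296, 298, 305, 308, 288, 273, 276, 287, 294, 273, 273, 279, 276, 275]

Answer: [278, 288, 295, 286, 279, 293, 297, 301, 299, 296, 306, 296, 298, 305, 308, 288, 273, 276, 287, 294, 273, 273, 279, 276, 275]
Key observation: This trace re-runs the system from the modified initial state.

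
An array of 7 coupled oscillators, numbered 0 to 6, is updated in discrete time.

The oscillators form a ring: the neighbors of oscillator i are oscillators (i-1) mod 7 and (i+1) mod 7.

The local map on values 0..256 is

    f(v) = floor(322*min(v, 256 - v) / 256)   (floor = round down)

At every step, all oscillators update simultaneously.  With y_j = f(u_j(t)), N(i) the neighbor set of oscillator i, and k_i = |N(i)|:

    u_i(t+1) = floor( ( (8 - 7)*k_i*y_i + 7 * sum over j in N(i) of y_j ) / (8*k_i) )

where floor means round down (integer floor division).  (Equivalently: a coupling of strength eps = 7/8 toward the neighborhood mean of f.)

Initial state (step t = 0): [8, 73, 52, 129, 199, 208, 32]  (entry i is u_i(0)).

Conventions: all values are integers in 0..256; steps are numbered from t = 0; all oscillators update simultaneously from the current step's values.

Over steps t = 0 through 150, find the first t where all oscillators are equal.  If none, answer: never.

Answer: never
Key observation: The state at step 10 reappears at step 14 — the system is in a cycle of period 4 from step 10 on.  No step 0..14 is synchronized, and the cycle repeats forever, so no step up to 150 (or ever) has all oscillators equal.

Derivation:
t=0: [8, 73, 52, 129, 199, 208, 32]  (not all equal)
t=1: [58, 44, 117, 79, 104, 56, 35]  (not all equal)
t=2: [52, 102, 85, 133, 90, 84, 67]  (not all equal)
t=3: [100, 90, 136, 115, 127, 99, 84]  (not all equal)
t=4: [111, 134, 131, 153, 137, 131, 122]  (not all equal)
t=5: [151, 148, 143, 150, 143, 151, 148]  (not all equal)
t=6: [134, 136, 135, 140, 133, 137, 132]  (not all equal)
t=7: [152, 152, 148, 152, 147, 153, 151]  (not all equal)
t=8: [130, 132, 130, 135, 130, 133, 129]  (not all equal)
t=9: [157, 157, 154, 157, 153, 157, 156]  (not all equal)
t=10: [124, 125, 124, 127, 124, 126, 124]  (not all equal)
t=11: [155, 155, 157, 155, 158, 155, 156]  (not all equal)
t=12: [126, 125, 126, 123, 126, 124, 126]  (not all equal)
t=13: [157, 157, 155, 157, 154, 157, 156]  (not all equal)
t=14: [124, 125, 124, 127, 124, 126, 124]  (not all equal)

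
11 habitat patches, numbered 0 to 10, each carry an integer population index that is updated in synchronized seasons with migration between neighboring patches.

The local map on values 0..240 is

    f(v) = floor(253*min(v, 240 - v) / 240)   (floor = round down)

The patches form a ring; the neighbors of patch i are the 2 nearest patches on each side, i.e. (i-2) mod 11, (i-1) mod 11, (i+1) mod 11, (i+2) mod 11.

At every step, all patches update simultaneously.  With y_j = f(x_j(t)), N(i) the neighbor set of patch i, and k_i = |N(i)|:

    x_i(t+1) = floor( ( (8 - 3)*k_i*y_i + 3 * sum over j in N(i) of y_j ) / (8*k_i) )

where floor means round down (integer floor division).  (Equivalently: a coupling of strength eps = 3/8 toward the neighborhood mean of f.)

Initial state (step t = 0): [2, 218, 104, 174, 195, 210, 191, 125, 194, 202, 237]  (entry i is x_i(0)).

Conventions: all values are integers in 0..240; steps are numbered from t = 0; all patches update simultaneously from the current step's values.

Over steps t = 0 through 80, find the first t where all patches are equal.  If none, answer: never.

Simulating step by step:
t=0: [2, 218, 104, 174, 195, 210, 191, 125, 194, 202, 237]  (not all equal)
t=1: [17, 31, 81, 62, 53, 46, 55, 91, 50, 41, 12]  (not all equal)
t=2: [26, 36, 68, 61, 58, 55, 59, 78, 51, 43, 21]  (not all equal)
t=3: [33, 40, 62, 61, 61, 60, 62, 71, 52, 45, 28]  (not all equal)
t=4: [38, 44, 59, 61, 64, 64, 64, 67, 53, 47, 34]  (not all equal)
t=5: [43, 47, 59, 62, 66, 67, 66, 66, 55, 49, 39]  (not all equal)
t=6: [47, 50, 60, 64, 68, 69, 67, 66, 57, 51, 44]  (not all equal)
t=7: [50, 53, 61, 66, 69, 70, 69, 67, 59, 54, 48]  (not all equal)
t=8: [53, 56, 63, 67, 71, 72, 70, 68, 62, 56, 52]  (not all equal)
t=9: [56, 59, 65, 69, 72, 73, 72, 69, 64, 59, 56]  (not all equal)
t=10: [60, 62, 67, 71, 74, 75, 74, 71, 67, 62, 60]  (not all equal)
t=11: [64, 65, 70, 73, 76, 77, 76, 73, 70, 65, 64]  (not all equal)
t=12: [67, 69, 72, 75, 79, 79, 79, 75, 72, 69, 67]  (not all equal)
t=13: [70, 72, 75, 78, 81, 82, 81, 78, 75, 72, 70]  (not all equal)
t=14: [73, 75, 78, 81, 84, 85, 84, 81, 78, 75, 73]  (not all equal)
t=15: [77, 79, 82, 84, 87, 88, 87, 84, 82, 79, 77]  (not all equal)
t=16: [81, 83, 85, 88, 90, 91, 90, 88, 85, 83, 81]  (not all equal)
t=17: [85, 87, 89, 91, 93, 94, 93, 91, 89, 87, 85]  (not all equal)
t=18: [89, 91, 93, 95, 97, 98, 97, 95, 93, 91, 89]  (not all equal)
t=19: [93, 95, 97, 99, 101, 102, 101, 99, 97, 95, 93]  (not all equal)
t=20: [98, 100, 102, 103, 105, 106, 105, 103, 102, 100, 98]  (not all equal)
t=21: [103, 105, 106, 108, 109, 110, 109, 108, 106, 105, 103]  (not all equal)
t=22: [108, 110, 111, 112, 113, 114, 113, 112, 111, 110, 108]  (not all equal)
t=23: [113, 115, 116, 117, 118, 119, 118, 117, 116, 115, 113]  (not all equal)
t=24: [119, 120, 121, 123, 123, 124, 123, 123, 121, 120, 119]  (not all equal)
t=25: [125, 125, 124, 123, 123, 122, 123, 123, 124, 125, 125]  (not all equal)
t=26: [121, 121, 122, 122, 123, 123, 123, 122, 122, 121, 121]  (not all equal)
t=27: [124, 124, 124, 123, 123, 123, 123, 123, 124, 124, 124]  (not all equal)
t=28: [122, 122, 122, 122, 122, 123, 122, 122, 122, 122, 122]  (not all equal)
t=29: [124, 124, 124, 123, 123, 123, 123, 123, 124, 124, 124]  (not all equal)

Answer: never
Key observation: The state at step 27 reappears at step 29 — the system is in a cycle of period 2 from step 27 on.  No step 0..29 is synchronized, and the cycle repeats forever, so no step up to 80 (or ever) has all patches equal.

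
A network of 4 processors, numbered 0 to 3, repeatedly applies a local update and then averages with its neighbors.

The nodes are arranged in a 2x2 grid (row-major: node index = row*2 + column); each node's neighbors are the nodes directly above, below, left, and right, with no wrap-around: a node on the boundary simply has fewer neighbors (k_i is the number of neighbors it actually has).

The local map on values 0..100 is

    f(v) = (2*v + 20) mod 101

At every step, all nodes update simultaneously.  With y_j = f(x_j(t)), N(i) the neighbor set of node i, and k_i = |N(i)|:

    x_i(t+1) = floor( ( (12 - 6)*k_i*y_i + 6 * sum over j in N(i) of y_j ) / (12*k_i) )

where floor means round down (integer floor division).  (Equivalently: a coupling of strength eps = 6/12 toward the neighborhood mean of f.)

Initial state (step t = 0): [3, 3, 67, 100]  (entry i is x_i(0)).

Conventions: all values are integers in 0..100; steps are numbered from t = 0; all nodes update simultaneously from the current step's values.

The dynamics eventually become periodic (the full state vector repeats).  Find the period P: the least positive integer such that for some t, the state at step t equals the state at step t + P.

Simulating step by step:
t=0: [3, 3, 67, 100]
t=1: [32, 24, 37, 28]
t=2: [82, 74, 87, 78]
t=3: [81, 73, 86, 77]
t=4: [79, 71, 84, 75]
t=5: [75, 67, 80, 71]
t=6: [67, 59, 72, 63]
t=7: [51, 43, 56, 47]
t=8: [19, 11, 24, 15]
t=9: [56, 48, 61, 52]
t=10: [29, 21, 34, 25]
t=11: [76, 68, 81, 72]
t=12: [69, 61, 74, 65]
t=13: [55, 47, 60, 51]
t=14: [27, 19, 32, 23]
t=15: [72, 64, 77, 68]
t=16: [61, 53, 66, 57]
t=17: [39, 31, 44, 35]
t=18: [71, 88, 50, 67]
t=19: [59, 76, 38, 55]
t=20: [60, 52, 64, 56]
t=21: [37, 29, 41, 33]
t=22: [66, 84, 45, 62]
t=23: [49, 67, 28, 45]
t=24: [40, 33, 44, 36]
t=25: [73, 91, 51, 69]
t=26: [37, 30, 41, 33]
t=27: [67, 85, 45, 63]
t=28: [51, 69, 29, 47]
t=29: [44, 37, 47, 40]
t=30: [30, 73, 33, 76]
t=31: [77, 70, 80, 73]
t=32: [71, 64, 74, 67]
t=33: [59, 52, 62, 55]
t=34: [35, 28, 38, 31]
t=35: [88, 81, 91, 84]
t=36: [67, 86, 45, 63]
t=37: [51, 70, 29, 47]
t=38: [44, 38, 47, 40]
t=39: [30, 74, 33, 77]
t=40: [78, 71, 81, 74]
t=41: [73, 66, 76, 69]
t=42: [63, 56, 66, 59]
t=43: [43, 36, 46, 39]
t=44: [28, 71, 31, 74]
t=45: [73, 66, 76, 69]

Answer: 4
Key observation: The state at step 41, [73, 66, 76, 69], reappears at step 45 — and no state repeats earlier — so the cycle the system enters has period 4.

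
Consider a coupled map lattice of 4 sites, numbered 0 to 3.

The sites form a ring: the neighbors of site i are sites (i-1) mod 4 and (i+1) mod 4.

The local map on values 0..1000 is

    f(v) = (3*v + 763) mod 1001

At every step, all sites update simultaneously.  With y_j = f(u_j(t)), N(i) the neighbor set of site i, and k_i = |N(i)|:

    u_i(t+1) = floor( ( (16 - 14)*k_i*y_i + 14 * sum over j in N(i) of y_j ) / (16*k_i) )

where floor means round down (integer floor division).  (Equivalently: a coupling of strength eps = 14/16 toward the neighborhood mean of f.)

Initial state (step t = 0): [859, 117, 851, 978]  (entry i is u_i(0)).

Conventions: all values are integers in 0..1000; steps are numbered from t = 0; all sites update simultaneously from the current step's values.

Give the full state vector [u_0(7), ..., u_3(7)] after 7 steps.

Answer: [952, 914, 952, 914]

Derivation:
t=0: [859, 117, 851, 978]
t=1: [395, 298, 392, 371]
t=2: [788, 906, 787, 934]
t=3: [470, 166, 470, 177]
t=4: [263, 182, 263, 186]
t=5: [343, 520, 343, 522]
t=6: [382, 732, 382, 733]
t=7: [952, 914, 952, 914]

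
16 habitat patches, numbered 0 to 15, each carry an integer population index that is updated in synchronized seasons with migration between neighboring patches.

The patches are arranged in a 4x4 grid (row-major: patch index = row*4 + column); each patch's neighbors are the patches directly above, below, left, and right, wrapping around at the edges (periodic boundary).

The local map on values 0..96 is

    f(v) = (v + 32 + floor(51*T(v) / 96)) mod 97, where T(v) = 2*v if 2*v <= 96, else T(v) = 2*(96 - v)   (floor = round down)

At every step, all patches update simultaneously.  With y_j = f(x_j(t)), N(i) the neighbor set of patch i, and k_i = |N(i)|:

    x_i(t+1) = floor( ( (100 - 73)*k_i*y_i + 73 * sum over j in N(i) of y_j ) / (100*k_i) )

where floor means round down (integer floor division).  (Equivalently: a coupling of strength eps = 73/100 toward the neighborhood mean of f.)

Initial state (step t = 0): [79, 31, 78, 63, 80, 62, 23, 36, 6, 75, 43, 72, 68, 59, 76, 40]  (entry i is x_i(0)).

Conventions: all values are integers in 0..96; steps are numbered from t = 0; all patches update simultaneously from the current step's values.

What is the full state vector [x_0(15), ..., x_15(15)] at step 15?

Simulating step by step:
t=0: [79, 31, 78, 63, 80, 62, 23, 36, 6, 75, 43, 72, 68, 59, 76, 40]
t=1: [43, 49, 52, 25, 30, 52, 39, 34, 35, 32, 38, 25, 31, 43, 27, 28]
t=2: [61, 29, 48, 49, 37, 34, 19, 51, 51, 14, 37, 43, 51, 45, 52, 87]
t=3: [39, 42, 50, 32, 21, 43, 34, 34, 32, 30, 37, 25, 31, 46, 27, 30]
t=4: [39, 23, 29, 26, 28, 41, 14, 31, 63, 36, 51, 42, 50, 61, 53, 73]
t=5: [56, 50, 71, 65, 53, 48, 59, 72, 36, 23, 31, 40, 29, 37, 43, 40]
t=6: [43, 28, 30, 29, 28, 41, 44, 29, 42, 48, 53, 32, 37, 44, 34, 34]
t=7: [57, 53, 63, 63, 52, 48, 49, 62, 30, 27, 20, 27, 16, 32, 29, 21]
t=8: [38, 27, 43, 40, 44, 43, 40, 42, 74, 60, 74, 73, 54, 50, 57, 70]
t=9: [33, 40, 34, 20, 22, 35, 22, 22, 31, 30, 29, 29, 28, 42, 30, 29]
t=10: [47, 11, 48, 51, 54, 50, 53, 78, 89, 64, 89, 89, 62, 58, 63, 87]
t=11: [36, 38, 37, 32, 32, 36, 32, 32, 32, 32, 32, 31, 31, 36, 32, 32]
t=12: [22, 10, 5, 4, 3, 5, 4, 18, 35, 3, 18, 26, 29, 22, 4, 35]
t=13: [61, 57, 42, 46, 45, 42, 51, 55, 47, 45, 55, 50, 55, 61, 46, 48]
t=14: [31, 28, 28, 29, 28, 27, 28, 31, 30, 28, 31, 32, 32, 31, 29, 31]
t=15: [74, 90, 89, 92, 91, 88, 90, 74, 57, 91, 74, 69, 69, 74, 92, 59]

Answer: [74, 90, 89, 92, 91, 88, 90, 74, 57, 91, 74, 69, 69, 74, 92, 59]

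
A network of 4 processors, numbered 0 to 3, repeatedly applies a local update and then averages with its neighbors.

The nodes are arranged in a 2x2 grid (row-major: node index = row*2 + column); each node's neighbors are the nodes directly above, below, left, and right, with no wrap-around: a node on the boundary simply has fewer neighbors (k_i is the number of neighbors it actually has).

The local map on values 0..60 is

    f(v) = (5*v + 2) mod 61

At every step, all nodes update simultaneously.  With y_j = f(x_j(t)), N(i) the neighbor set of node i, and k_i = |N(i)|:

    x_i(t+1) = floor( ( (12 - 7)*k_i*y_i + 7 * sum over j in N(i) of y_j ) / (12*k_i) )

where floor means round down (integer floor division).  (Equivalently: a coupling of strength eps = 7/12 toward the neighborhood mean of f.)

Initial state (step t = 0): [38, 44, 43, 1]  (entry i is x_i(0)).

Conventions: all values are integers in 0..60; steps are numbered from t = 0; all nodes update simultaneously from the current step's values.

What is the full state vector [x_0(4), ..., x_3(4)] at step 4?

Answer: [45, 38, 47, 37]

Derivation:
t=0: [38, 44, 43, 1]
t=1: [25, 20, 18, 24]
t=2: [23, 18, 14, 21]
t=3: [35, 42, 34, 31]
t=4: [45, 38, 47, 37]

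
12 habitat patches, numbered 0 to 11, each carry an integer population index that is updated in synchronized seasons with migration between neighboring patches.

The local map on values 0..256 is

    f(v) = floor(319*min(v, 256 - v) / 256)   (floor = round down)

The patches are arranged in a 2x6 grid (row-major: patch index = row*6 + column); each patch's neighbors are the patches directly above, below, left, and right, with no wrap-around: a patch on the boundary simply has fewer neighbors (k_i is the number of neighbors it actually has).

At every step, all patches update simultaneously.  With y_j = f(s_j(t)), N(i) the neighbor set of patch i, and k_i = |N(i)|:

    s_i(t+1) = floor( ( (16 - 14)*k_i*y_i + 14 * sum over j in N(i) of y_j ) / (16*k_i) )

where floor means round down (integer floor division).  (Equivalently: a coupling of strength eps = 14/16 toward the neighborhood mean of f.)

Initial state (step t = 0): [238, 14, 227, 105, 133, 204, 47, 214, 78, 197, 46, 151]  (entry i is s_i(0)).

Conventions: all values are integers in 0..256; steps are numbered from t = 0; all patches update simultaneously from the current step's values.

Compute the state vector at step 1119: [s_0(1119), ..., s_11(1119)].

Answer: [129, 128, 126, 126, 123, 123, 129, 128, 127, 124, 124, 122]
Key observation: The state at step 32, [158, 158, 157, 154, 154, 152, 158, 158, 156, 156, 153, 153], reappears at step 36: the system is in a cycle of period 4 from step 32 on.  Therefore the state at step 1119 equals the state at step 32 + ((1119 - 32) mod 4) = 35, which is [129, 128, 126, 126, 123, 123, 129, 128, 127, 124, 124, 122].

Derivation:
t=0: [238, 14, 227, 105, 133, 204, 47, 214, 78, 197, 46, 151]
t=1: [35, 34, 75, 92, 92, 131, 39, 56, 59, 91, 110, 69]
t=2: [44, 65, 78, 107, 132, 106, 55, 56, 89, 108, 108, 138]
t=3: [71, 74, 106, 128, 135, 148, 62, 83, 101, 126, 143, 134]
t=4: [84, 105, 126, 147, 145, 148, 93, 98, 129, 143, 151, 138]
t=5: [120, 127, 143, 143, 133, 141, 113, 132, 141, 140, 140, 133]
t=6: [149, 148, 146, 144, 143, 151, 150, 147, 145, 142, 149, 144]
t=7: [133, 134, 137, 139, 134, 138, 133, 134, 138, 137, 139, 132]
t=8: [152, 151, 148, 148, 146, 152, 152, 150, 149, 145, 150, 147]
t=9: [129, 131, 132, 136, 132, 135, 130, 130, 134, 133, 136, 131]
t=10: [156, 156, 152, 153, 149, 153, 157, 154, 154, 150, 153, 150]
t=11: [123, 126, 126, 130, 128, 131, 125, 124, 129, 128, 131, 128]
t=12: [155, 154, 157, 158, 156, 158, 153, 156, 156, 156, 158, 155]
t=13: [127, 124, 124, 123, 122, 124, 124, 126, 123, 122, 124, 122]
t=14: [154, 156, 153, 152, 153, 152, 157, 154, 154, 153, 152, 153]
t=15: [123, 126, 126, 128, 128, 128, 126, 124, 127, 128, 128, 128]
t=16: [156, 154, 157, 158, 159, 159, 153, 156, 156, 158, 159, 159]
t=17: [127, 124, 124, 121, 120, 120, 124, 126, 123, 122, 120, 120]
t=18: [154, 156, 152, 151, 149, 149, 157, 154, 154, 150, 149, 149]
t=19: [123, 127, 127, 131, 132, 133, 126, 124, 129, 130, 132, 133]
t=20: [156, 155, 157, 156, 154, 153, 153, 157, 156, 155, 154, 153]
t=21: [126, 123, 124, 124, 126, 127, 124, 125, 123, 125, 126, 127]
t=22: [153, 155, 153, 155, 156, 157, 155, 153, 154, 154, 156, 157]
t=23: [125, 127, 125, 126, 124, 123, 127, 125, 127, 125, 124, 123]
t=24: [157, 155, 157, 154, 154, 153, 155, 157, 155, 156, 154, 153]
t=25: [124, 123, 125, 124, 127, 127, 123, 124, 123, 126, 126, 127]
t=26: [153, 154, 153, 156, 156, 158, 153, 153, 155, 154, 157, 157]
t=27: [127, 127, 125, 126, 123, 123, 128, 126, 127, 124, 124, 122]
t=28: [158, 156, 157, 154, 154, 152, 157, 158, 155, 156, 153, 153]
t=29: [123, 122, 125, 124, 127, 127, 122, 123, 123, 126, 126, 128]
t=30: [152, 153, 153, 156, 156, 158, 152, 152, 154, 154, 157, 157]
t=31: [128, 128, 126, 126, 123, 123, 129, 128, 127, 124, 124, 122]
t=32: [158, 158, 157, 154, 154, 152, 158, 158, 156, 156, 153, 153]
t=33: [122, 122, 124, 124, 127, 127, 122, 122, 123, 126, 126, 128]
t=34: [152, 152, 153, 156, 156, 158, 152, 152, 154, 154, 157, 157]
t=35: [129, 128, 126, 126, 123, 123, 129, 128, 127, 124, 124, 122]
t=36: [158, 158, 157, 154, 154, 152, 158, 158, 156, 156, 153, 153]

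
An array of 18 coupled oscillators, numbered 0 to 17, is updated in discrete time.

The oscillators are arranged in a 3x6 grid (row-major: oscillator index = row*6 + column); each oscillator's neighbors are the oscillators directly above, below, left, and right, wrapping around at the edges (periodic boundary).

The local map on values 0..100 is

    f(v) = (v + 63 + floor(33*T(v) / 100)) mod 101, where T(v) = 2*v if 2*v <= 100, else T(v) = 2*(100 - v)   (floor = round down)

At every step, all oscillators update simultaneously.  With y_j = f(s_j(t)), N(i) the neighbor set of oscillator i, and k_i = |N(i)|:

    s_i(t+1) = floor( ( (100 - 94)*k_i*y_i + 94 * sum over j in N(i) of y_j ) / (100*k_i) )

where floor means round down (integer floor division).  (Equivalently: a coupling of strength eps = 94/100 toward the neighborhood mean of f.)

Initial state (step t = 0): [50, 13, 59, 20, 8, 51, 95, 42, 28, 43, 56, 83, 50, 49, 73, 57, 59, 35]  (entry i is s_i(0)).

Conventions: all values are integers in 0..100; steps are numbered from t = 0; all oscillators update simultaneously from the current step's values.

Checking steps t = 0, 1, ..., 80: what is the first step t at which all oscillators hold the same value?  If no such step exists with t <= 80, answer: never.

Simulating step by step:
t=0: [50, 13, 59, 20, 8, 51, 95, 42, 28, 43, 56, 83, 50, 49, 73, 57, 59, 35]  (not all equal)
t=1: [57, 44, 59, 53, 60, 48, 45, 47, 39, 48, 52, 43, 42, 52, 37, 56, 47, 46]  (not all equal)
t=2: [36, 44, 33, 46, 43, 41, 37, 35, 37, 41, 40, 39, 40, 33, 40, 38, 44, 36]  (not all equal)
t=3: [28, 19, 30, 26, 32, 25, 23, 23, 23, 28, 30, 25, 20, 27, 20, 32, 27, 29]  (not all equal)
t=4: [45, 11, 46, 11, 6, 8, 25, 23, 27, 7, 8, 5, 11, 67, 13, 27, 12, 25]  (not all equal)
t=5: [58, 34, 61, 49, 78, 47, 44, 32, 46, 44, 74, 41, 26, 60, 28, 75, 41, 73]  (not all equal)
t=6: [25, 38, 28, 47, 42, 45, 24, 33, 27, 46, 38, 44, 43, 13, 44, 30, 51, 27]  (not all equal)
t=7: [22, 27, 25, 23, 36, 19, 20, 28, 23, 21, 36, 18, 24, 30, 27, 37, 19, 35]  (not all equal)
t=8: [52, 28, 3, 33, 50, 60, 52, 27, 26, 16, 72, 59, 53, 5, 9, 47, 25, 67]  (not all equal)
t=9: [37, 44, 28, 57, 30, 47, 36, 30, 56, 31, 46, 48, 52, 36, 47, 45, 44, 37]  (not all equal)
t=10: [34, 16, 40, 18, 38, 25, 29, 29, 19, 40, 25, 31, 23, 32, 28, 33, 27, 39]  (not all equal)
t=11: [25, 22, 68, 28, 25, 19, 10, 49, 23, 49, 17, 10, 16, 26, 36, 32, 16, 6]  (not all equal)
t=12: [85, 29, 33, 26, 66, 42, 55, 45, 37, 29, 55, 83, 42, 59, 17, 38, 47, 86]  (not all equal)
t=13: [31, 37, 31, 24, 31, 53, 44, 32, 37, 23, 39, 45, 50, 42, 31, 35, 44, 40]  (not all equal)
t=14: [35, 18, 14, 10, 26, 23, 27, 27, 11, 16, 21, 33, 27, 24, 21, 12, 22, 39]  (not all equal)
t=15: [25, 32, 87, 66, 64, 15, 11, 42, 70, 85, 54, 31, 12, 47, 64, 90, 55, 29]  (not all equal)
t=16: [62, 31, 42, 54, 56, 22, 35, 45, 48, 51, 41, 53, 36, 43, 51, 50, 41, 54]  (not all equal)
t=17: [38, 35, 35, 42, 50, 50, 36, 27, 39, 40, 41, 48, 36, 29, 37, 41, 41, 48]  (not all equal)
t=18: [26, 15, 24, 30, 34, 38, 23, 18, 19, 29, 35, 34, 24, 17, 21, 28, 36, 34]  (not all equal)
t=19: [26, 49, 67, 9, 19, 15, 27, 69, 52, 31, 16, 15, 26, 70, 51, 33, 16, 16]  (not all equal)
t=20: [33, 39, 52, 45, 86, 69, 35, 37, 40, 54, 71, 68, 35, 36, 40, 53, 73, 68]  (not all equal)
t=21: [28, 26, 30, 47, 48, 44, 27, 23, 35, 40, 51, 43, 26, 24, 34, 40, 51, 43]  (not all equal)
t=22: [12, 5, 20, 27, 41, 29, 11, 7, 14, 32, 37, 29, 11, 6, 15, 32, 37, 29]  (not all equal)
t=23: [62, 80, 64, 37, 16, 31, 62, 77, 69, 31, 19, 29, 62, 77, 68, 31, 19, 29]  (not all equal)
t=24: [41, 51, 45, 39, 57, 37, 41, 52, 42, 43, 54, 39, 41, 52, 42, 43, 54, 39]  (not all equal)
t=25: [31, 39, 33, 36, 35, 31, 32, 38, 35, 33, 38, 30, 32, 38, 35, 33, 38, 30]  (not all equal)
t=26: [16, 20, 21, 17, 20, 13, 15, 21, 19, 20, 18, 15, 15, 21, 19, 20, 18, 15]  (not all equal)
t=27: [88, 95, 93, 95, 90, 89, 89, 93, 95, 93, 92, 87, 89, 93, 95, 93, 92, 87]  (not all equal)
t=28: [58, 58, 59, 58, 58, 57, 57, 59, 59, 59, 58, 57, 57, 59, 59, 59, 58, 57]  (not all equal)
t=29: [47, 47, 47, 47, 47, 47, 47, 47, 48, 47, 47, 47, 47, 47, 48, 47, 47, 47]  (not all equal)
t=30: [40, 40, 40, 40, 40, 40, 40, 40, 40, 40, 40, 40, 40, 40, 40, 40, 40, 40]  (all equal)

Answer: 30
Key observation: Synchronization is absorbing here: once all oscillators are equal they stay equal, and step 30 is the first all-equal step.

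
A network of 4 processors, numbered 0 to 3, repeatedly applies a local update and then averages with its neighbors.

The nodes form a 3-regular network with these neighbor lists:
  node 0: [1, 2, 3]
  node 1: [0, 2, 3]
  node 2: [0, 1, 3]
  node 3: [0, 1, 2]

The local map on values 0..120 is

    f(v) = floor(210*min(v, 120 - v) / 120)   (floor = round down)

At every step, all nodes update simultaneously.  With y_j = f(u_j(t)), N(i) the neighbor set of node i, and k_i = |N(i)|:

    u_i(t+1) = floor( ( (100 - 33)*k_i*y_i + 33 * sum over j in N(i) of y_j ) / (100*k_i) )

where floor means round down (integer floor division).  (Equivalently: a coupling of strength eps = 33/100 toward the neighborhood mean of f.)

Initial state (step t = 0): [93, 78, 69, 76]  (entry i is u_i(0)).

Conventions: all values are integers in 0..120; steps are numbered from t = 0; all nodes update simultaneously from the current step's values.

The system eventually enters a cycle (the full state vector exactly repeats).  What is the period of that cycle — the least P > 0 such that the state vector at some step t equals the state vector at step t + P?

Simulating step by step:
t=0: [93, 78, 69, 76]
t=1: [57, 72, 81, 74]
t=2: [91, 83, 74, 81]
t=3: [56, 64, 73, 66]
t=4: [95, 95, 86, 93]
t=5: [45, 45, 54, 47]
t=6: [80, 80, 89, 82]
t=7: [67, 67, 58, 65]
t=8: [93, 93, 98, 95]
t=9: [45, 45, 40, 43]
t=10: [76, 76, 72, 75]
t=11: [77, 77, 81, 78]
t=12: [74, 74, 70, 72]
t=13: [81, 81, 85, 83]
t=14: [66, 66, 62, 64]
t=15: [95, 95, 99, 97]
t=16: [41, 41, 37, 40]
t=17: [70, 70, 66, 69]
t=18: [87, 87, 91, 89]
t=19: [55, 55, 51, 54]
t=20: [95, 95, 91, 93]
t=21: [44, 44, 48, 46]
t=22: [78, 78, 82, 79]
t=23: [72, 72, 68, 70]
t=24: [85, 85, 89, 86]
t=25: [60, 60, 56, 58]
t=26: [103, 103, 99, 101]
t=27: [30, 30, 34, 32]
t=28: [53, 53, 57, 55]
t=29: [93, 93, 97, 95]
t=30: [45, 45, 41, 43]
t=31: [76, 76, 72, 75]

Answer: 21
Key observation: The state at step 10, [76, 76, 72, 75], reappears at step 31 — and no state repeats earlier — so the cycle the system enters has period 21.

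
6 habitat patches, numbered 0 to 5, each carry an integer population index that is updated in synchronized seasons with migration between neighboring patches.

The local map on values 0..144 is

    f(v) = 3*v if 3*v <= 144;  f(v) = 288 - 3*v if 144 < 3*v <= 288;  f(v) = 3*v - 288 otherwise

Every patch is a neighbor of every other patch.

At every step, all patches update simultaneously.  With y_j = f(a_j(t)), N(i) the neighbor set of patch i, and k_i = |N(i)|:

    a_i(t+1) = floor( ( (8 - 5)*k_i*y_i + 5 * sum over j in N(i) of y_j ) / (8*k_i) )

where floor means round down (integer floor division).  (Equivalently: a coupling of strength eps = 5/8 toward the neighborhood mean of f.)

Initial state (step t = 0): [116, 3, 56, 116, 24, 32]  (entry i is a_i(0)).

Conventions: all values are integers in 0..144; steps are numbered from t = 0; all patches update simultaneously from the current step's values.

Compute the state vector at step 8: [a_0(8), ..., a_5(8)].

Simulating step by step:
t=0: [116, 3, 56, 116, 24, 32]
t=1: [67, 54, 82, 67, 70, 76]
t=2: [81, 91, 70, 81, 79, 75]
t=3: [48, 40, 56, 48, 49, 52]
t=4: [136, 130, 130, 136, 135, 133]
t=5: [114, 109, 109, 114, 113, 111]
t=6: [48, 45, 45, 48, 48, 46]
t=7: [141, 138, 138, 141, 141, 139]
t=8: [132, 129, 129, 132, 132, 130]

Answer: [132, 129, 129, 132, 132, 130]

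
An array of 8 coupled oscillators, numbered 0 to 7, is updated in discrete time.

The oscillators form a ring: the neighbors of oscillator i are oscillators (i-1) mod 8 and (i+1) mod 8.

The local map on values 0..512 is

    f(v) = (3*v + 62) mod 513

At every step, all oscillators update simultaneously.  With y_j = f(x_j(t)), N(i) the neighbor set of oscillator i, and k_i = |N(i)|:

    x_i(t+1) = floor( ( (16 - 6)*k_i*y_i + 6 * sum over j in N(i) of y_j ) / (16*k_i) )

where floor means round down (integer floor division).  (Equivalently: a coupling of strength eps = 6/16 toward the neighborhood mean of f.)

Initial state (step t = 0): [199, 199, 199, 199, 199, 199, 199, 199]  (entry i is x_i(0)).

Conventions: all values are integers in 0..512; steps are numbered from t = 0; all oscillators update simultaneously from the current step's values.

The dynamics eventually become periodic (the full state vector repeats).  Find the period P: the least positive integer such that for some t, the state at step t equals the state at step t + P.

Answer: 18
Key observation: The state at step 3, [23, 23, 23, 23, 23, 23, 23, 23], reappears at step 21 — and no state repeats earlier — so the cycle the system enters has period 18.

Derivation:
t=0: [199, 199, 199, 199, 199, 199, 199, 199]
t=1: [146, 146, 146, 146, 146, 146, 146, 146]
t=2: [500, 500, 500, 500, 500, 500, 500, 500]
t=3: [23, 23, 23, 23, 23, 23, 23, 23]
t=4: [131, 131, 131, 131, 131, 131, 131, 131]
t=5: [455, 455, 455, 455, 455, 455, 455, 455]
t=6: [401, 401, 401, 401, 401, 401, 401, 401]
t=7: [239, 239, 239, 239, 239, 239, 239, 239]
t=8: [266, 266, 266, 266, 266, 266, 266, 266]
t=9: [347, 347, 347, 347, 347, 347, 347, 347]
t=10: [77, 77, 77, 77, 77, 77, 77, 77]
t=11: [293, 293, 293, 293, 293, 293, 293, 293]
t=12: [428, 428, 428, 428, 428, 428, 428, 428]
t=13: [320, 320, 320, 320, 320, 320, 320, 320]
t=14: [509, 509, 509, 509, 509, 509, 509, 509]
t=15: [50, 50, 50, 50, 50, 50, 50, 50]
t=16: [212, 212, 212, 212, 212, 212, 212, 212]
t=17: [185, 185, 185, 185, 185, 185, 185, 185]
t=18: [104, 104, 104, 104, 104, 104, 104, 104]
t=19: [374, 374, 374, 374, 374, 374, 374, 374]
t=20: [158, 158, 158, 158, 158, 158, 158, 158]
t=21: [23, 23, 23, 23, 23, 23, 23, 23]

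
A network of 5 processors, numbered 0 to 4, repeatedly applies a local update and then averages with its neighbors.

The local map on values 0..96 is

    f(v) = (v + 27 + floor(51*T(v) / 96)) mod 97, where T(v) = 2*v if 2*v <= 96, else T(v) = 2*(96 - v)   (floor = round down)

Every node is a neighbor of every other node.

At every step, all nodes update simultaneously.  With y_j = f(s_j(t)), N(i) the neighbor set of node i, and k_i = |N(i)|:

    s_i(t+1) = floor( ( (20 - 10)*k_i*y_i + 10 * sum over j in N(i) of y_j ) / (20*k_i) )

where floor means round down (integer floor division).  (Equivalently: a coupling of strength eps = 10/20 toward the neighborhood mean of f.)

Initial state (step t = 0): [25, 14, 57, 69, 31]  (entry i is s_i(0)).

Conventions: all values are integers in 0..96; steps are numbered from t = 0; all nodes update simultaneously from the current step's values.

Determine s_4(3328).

Answer: s_4(3328) = 27
Key observation: The state at step 4, [27, 27, 27, 27, 27], reappears at step 8: the system is in a cycle of period 4 from step 4 on.  Therefore the state at step 3328 equals the state at step 4 + ((3328 - 4) mod 4) = 4, which is [27, 27, 27, 27, 27].

Derivation:
t=0: [25, 14, 57, 69, 31]
t=1: [64, 55, 45, 44, 68]
t=2: [26, 26, 23, 23, 25]
t=3: [78, 78, 76, 76, 77]
t=4: [27, 27, 27, 27, 27]
t=5: [82, 82, 82, 82, 82]
t=6: [26, 26, 26, 26, 26]
t=7: [80, 80, 80, 80, 80]
t=8: [27, 27, 27, 27, 27]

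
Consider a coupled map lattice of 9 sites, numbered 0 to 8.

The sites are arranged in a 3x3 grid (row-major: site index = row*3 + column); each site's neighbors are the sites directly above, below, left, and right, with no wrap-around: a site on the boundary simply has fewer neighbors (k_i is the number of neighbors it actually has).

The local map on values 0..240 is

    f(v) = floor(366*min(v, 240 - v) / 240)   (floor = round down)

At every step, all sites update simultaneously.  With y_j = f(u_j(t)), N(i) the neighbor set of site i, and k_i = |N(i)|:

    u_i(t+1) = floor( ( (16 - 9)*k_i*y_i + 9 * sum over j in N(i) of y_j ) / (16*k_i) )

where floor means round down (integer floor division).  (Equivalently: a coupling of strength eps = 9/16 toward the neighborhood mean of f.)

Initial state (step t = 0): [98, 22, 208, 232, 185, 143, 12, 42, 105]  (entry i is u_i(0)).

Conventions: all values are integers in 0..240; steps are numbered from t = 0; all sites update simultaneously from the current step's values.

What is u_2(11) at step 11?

Simulating step by step:
t=0: [98, 22, 208, 232, 185, 143, 12, 42, 105]
t=1: [77, 66, 71, 52, 72, 118, 29, 76, 129]
t=2: [101, 106, 125, 85, 114, 150, 73, 110, 156]
t=3: [148, 164, 160, 138, 159, 149, 131, 150, 141]
t=4: [137, 122, 124, 148, 130, 134, 154, 142, 142]
t=5: [158, 172, 172, 146, 161, 162, 138, 149, 152]
t=6: [123, 110, 107, 137, 123, 118, 146, 137, 130]
t=7: [169, 170, 168, 162, 170, 173, 150, 160, 167]
t=8: [110, 106, 106, 117, 109, 105, 127, 119, 111]
t=9: [168, 163, 160, 172, 168, 163, 176, 174, 169]
t=10: [109, 114, 119, 104, 109, 114, 99, 102, 108]
t=11: [165, 171, 176, 159, 165, 171, 153, 157, 164]

Answer: u_2(11) = 176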